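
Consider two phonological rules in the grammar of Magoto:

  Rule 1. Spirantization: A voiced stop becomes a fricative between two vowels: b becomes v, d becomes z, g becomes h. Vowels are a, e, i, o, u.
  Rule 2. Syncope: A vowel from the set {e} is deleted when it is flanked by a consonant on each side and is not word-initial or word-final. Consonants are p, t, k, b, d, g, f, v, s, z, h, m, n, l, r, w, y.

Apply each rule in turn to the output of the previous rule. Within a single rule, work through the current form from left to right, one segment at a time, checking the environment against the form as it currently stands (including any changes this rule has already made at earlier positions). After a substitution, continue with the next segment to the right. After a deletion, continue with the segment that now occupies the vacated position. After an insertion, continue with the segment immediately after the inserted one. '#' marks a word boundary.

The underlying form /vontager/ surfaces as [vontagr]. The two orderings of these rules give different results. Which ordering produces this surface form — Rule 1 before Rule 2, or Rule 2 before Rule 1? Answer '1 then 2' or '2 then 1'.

2 then 1

Order 1 then 2:
  1 Spirantization: [vontager] → [vontaher]
  2 Syncope: [vontaher] → [vontahr]
  result: [vontahr]
Order 2 then 1:
  2 Syncope: [vontager] → [vontagr]
  1 Spirantization: no change — [vontagr]
  result: [vontagr]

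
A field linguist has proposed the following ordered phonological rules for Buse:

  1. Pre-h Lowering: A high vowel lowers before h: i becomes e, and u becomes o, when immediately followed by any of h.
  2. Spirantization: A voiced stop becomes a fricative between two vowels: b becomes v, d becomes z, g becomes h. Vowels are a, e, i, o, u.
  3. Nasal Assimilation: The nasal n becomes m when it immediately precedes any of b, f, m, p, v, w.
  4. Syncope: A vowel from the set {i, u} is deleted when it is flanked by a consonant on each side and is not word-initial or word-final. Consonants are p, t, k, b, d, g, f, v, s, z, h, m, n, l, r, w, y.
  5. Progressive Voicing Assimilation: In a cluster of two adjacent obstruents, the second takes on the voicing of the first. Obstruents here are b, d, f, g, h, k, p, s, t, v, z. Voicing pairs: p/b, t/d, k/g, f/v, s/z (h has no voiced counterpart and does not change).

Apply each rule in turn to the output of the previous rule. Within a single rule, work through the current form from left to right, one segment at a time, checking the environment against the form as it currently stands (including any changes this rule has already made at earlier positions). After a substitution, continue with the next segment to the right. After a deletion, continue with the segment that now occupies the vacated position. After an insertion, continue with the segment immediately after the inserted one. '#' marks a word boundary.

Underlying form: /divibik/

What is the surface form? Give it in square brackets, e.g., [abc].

1 Pre-h Lowering: no change — [divibik]
2 Spirantization: [divibik] → [divivik]
3 Nasal Assimilation: no change — [divivik]
4 Syncope: [divivik] → [dvvk]
5 Progressive Voicing Assimilation: [dvvk] → [dvvg]

[dvvg]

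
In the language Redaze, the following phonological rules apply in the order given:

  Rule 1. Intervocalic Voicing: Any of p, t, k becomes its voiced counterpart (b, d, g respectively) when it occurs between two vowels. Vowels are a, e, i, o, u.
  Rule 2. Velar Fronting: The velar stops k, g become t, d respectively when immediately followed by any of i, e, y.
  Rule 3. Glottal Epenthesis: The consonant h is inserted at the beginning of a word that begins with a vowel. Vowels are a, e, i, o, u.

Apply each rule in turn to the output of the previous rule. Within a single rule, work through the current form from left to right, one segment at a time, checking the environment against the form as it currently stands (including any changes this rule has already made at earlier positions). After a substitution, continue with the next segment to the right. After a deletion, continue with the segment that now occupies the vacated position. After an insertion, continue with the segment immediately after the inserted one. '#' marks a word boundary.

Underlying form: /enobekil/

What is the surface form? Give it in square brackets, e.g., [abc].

Rule 1 Intervocalic Voicing: [enobekil] → [enobegil]
Rule 2 Velar Fronting: [enobegil] → [enobedil]
Rule 3 Glottal Epenthesis: [enobedil] → [henobedil]

[henobedil]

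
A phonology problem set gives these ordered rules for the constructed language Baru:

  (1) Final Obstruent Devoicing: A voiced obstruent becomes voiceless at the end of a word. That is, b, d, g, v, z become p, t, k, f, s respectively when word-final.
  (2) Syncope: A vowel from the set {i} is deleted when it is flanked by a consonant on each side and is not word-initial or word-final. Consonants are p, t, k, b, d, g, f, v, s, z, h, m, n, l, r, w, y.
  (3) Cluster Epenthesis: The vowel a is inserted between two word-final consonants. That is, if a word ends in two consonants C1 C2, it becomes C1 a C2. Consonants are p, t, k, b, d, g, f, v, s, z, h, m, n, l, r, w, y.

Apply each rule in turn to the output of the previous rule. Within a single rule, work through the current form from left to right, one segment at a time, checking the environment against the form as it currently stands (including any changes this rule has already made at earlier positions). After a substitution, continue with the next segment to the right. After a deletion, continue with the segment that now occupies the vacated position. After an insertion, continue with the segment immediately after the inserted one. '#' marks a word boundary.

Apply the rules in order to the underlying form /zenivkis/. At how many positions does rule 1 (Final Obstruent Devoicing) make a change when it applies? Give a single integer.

(1) Final Obstruent Devoicing: no change — [zenivkis]
(2) Syncope: [zenivkis] → [zenvks]
(3) Cluster Epenthesis: [zenvks] → [zenvkas]
Rule 1 changed 0 position(s).

0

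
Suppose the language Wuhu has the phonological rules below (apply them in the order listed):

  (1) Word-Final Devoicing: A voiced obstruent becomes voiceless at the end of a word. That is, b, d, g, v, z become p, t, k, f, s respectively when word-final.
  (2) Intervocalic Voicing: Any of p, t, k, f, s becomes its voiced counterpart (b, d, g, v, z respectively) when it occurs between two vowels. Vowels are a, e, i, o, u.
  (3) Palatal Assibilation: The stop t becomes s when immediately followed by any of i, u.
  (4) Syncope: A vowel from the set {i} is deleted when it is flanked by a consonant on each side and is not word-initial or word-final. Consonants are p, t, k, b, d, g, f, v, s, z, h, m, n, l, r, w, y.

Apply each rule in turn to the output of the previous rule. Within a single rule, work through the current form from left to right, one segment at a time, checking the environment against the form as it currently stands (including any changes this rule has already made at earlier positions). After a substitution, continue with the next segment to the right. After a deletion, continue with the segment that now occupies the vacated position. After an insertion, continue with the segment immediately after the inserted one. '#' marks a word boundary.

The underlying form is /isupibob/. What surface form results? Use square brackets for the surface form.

(1) Word-Final Devoicing: [isupibob] → [isupibop]
(2) Intervocalic Voicing: [isupibop] → [izubibop]
(3) Palatal Assibilation: no change — [izubibop]
(4) Syncope: [izubibop] → [izubbop]

[izubbop]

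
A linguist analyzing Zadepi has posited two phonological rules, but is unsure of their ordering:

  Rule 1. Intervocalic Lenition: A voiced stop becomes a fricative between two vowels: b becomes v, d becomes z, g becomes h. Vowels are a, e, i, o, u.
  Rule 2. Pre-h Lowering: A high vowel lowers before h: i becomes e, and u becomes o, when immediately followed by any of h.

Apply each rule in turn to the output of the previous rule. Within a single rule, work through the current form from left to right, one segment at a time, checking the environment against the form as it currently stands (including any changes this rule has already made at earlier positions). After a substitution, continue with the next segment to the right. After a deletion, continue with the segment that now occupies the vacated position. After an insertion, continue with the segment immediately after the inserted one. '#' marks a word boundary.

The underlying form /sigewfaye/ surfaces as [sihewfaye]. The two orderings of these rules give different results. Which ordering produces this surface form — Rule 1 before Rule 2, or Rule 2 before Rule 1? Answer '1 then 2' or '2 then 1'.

2 then 1

Order 1 then 2:
  1 Intervocalic Lenition: [sigewfaye] → [sihewfaye]
  2 Pre-h Lowering: [sihewfaye] → [sehewfaye]
  result: [sehewfaye]
Order 2 then 1:
  2 Pre-h Lowering: no change — [sigewfaye]
  1 Intervocalic Lenition: [sigewfaye] → [sihewfaye]
  result: [sihewfaye]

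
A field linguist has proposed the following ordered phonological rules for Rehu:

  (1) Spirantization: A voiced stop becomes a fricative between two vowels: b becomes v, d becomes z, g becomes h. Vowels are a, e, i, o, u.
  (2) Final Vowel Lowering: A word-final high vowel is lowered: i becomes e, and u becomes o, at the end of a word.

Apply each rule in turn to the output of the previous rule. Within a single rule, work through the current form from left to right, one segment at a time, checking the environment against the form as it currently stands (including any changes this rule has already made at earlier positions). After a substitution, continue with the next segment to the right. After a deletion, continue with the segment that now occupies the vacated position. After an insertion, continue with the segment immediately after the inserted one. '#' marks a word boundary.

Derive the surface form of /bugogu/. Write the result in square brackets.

(1) Spirantization: [bugogu] → [buhohu]
(2) Final Vowel Lowering: [buhohu] → [buhoho]

[buhoho]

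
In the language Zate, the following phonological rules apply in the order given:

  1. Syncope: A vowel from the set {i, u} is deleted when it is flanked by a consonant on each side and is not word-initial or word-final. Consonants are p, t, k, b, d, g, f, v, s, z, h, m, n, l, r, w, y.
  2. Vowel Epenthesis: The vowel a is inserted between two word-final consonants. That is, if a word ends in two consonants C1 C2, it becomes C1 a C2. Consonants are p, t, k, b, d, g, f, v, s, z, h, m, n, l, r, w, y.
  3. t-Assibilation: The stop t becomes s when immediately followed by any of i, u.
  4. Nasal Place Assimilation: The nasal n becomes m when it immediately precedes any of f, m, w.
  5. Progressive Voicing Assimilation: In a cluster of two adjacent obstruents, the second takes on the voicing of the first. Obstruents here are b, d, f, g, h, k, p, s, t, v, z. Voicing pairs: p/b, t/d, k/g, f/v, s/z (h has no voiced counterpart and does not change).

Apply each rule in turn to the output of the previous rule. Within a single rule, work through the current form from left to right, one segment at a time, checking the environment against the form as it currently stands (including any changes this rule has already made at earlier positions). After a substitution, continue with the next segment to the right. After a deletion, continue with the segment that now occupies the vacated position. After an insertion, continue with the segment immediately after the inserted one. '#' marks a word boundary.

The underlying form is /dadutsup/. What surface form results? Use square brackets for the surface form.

1 Syncope: [dadutsup] → [dadtsp]
2 Vowel Epenthesis: [dadtsp] → [dadtsap]
3 t-Assibilation: no change — [dadtsap]
4 Nasal Place Assimilation: no change — [dadtsap]
5 Progressive Voicing Assimilation: [dadtsap] → [daddzap]

[daddzap]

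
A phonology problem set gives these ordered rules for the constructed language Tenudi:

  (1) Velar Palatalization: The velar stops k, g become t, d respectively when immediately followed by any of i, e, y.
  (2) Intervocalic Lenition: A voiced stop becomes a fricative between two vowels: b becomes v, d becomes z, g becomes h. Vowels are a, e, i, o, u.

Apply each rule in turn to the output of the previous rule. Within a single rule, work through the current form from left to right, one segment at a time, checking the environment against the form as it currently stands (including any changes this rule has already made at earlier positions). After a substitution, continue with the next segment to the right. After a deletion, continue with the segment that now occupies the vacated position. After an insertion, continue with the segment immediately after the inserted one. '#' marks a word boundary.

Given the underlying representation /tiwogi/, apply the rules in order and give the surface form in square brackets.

(1) Velar Palatalization: [tiwogi] → [tiwodi]
(2) Intervocalic Lenition: [tiwodi] → [tiwozi]

[tiwozi]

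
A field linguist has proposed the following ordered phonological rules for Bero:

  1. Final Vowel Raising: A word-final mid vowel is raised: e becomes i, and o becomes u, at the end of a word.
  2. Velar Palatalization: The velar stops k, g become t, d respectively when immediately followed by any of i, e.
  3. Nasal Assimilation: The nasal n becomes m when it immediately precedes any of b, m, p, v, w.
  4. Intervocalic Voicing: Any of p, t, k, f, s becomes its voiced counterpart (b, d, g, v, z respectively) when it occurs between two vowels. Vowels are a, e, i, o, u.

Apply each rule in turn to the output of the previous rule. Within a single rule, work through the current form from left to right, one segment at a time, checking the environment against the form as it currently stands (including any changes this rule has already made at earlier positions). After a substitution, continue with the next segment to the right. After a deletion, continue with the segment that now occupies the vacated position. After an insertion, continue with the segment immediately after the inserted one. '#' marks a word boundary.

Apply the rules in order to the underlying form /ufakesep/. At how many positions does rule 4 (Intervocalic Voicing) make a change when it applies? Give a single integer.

1 Final Vowel Raising: no change — [ufakesep]
2 Velar Palatalization: [ufakesep] → [ufatesep]
3 Nasal Assimilation: no change — [ufatesep]
4 Intervocalic Voicing: [ufatesep] → [uvadezep]
Rule 4 changed 3 position(s).

3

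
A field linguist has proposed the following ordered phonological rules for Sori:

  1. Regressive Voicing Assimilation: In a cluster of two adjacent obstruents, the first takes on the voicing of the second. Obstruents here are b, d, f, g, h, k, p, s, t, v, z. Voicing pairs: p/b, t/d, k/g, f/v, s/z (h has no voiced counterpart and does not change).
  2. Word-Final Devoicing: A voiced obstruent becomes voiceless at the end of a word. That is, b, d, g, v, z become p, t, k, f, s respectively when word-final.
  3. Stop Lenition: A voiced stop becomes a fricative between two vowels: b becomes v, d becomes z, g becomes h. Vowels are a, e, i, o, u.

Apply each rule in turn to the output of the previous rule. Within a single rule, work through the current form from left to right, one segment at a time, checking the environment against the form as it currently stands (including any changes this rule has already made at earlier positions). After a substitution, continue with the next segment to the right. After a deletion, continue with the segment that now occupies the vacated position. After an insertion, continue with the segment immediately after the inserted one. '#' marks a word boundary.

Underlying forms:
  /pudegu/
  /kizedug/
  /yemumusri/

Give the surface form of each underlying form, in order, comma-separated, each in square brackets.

[puzehu], [kizezuk], [yemumusri]

/pudegu/:
  1 Regressive Voicing Assimilation: no change — [pudegu]
  2 Word-Final Devoicing: no change — [pudegu]
  3 Stop Lenition: [pudegu] → [puzehu]
/kizedug/:
  1 Regressive Voicing Assimilation: no change — [kizedug]
  2 Word-Final Devoicing: [kizedug] → [kizeduk]
  3 Stop Lenition: [kizeduk] → [kizezuk]
/yemumusri/:
  1 Regressive Voicing Assimilation: no change — [yemumusri]
  2 Word-Final Devoicing: no change — [yemumusri]
  3 Stop Lenition: no change — [yemumusri]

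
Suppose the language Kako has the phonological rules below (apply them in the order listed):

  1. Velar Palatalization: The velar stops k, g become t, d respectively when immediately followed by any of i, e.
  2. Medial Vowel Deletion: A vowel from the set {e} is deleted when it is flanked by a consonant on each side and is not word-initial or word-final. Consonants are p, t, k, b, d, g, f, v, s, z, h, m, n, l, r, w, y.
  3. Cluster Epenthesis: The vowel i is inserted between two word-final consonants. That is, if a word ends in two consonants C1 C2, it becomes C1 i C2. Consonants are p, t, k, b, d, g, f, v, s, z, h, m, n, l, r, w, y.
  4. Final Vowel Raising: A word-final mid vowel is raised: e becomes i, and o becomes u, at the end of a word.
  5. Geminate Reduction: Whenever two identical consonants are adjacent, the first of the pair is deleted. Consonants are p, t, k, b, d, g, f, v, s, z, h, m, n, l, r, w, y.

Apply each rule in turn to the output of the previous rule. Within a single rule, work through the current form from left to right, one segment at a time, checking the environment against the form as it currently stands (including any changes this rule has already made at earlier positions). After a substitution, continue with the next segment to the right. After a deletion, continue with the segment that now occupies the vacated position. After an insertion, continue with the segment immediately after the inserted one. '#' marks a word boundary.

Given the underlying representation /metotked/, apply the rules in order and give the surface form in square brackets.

[mtotid]

1 Velar Palatalization: [metotked] → [metotted]
2 Medial Vowel Deletion: [metotted] → [mtottd]
3 Cluster Epenthesis: [mtottd] → [mtottid]
4 Final Vowel Raising: no change — [mtottid]
5 Geminate Reduction: [mtottid] → [mtotid]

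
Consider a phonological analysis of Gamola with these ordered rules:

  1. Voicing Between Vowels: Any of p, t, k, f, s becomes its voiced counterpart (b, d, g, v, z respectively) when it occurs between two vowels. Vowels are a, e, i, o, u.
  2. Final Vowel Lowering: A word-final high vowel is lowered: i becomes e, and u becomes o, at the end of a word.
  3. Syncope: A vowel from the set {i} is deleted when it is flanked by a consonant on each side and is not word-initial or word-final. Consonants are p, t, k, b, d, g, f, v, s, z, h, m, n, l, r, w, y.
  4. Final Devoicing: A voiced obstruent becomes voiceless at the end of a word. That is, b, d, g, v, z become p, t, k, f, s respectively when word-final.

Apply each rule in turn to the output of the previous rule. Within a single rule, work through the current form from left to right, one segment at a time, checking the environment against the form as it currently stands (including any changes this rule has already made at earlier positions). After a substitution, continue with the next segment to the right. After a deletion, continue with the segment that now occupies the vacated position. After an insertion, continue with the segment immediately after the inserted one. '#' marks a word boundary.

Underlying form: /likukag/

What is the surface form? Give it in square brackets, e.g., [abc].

[lgugak]

1 Voicing Between Vowels: [likukag] → [ligugag]
2 Final Vowel Lowering: no change — [ligugag]
3 Syncope: [ligugag] → [lgugag]
4 Final Devoicing: [lgugag] → [lgugak]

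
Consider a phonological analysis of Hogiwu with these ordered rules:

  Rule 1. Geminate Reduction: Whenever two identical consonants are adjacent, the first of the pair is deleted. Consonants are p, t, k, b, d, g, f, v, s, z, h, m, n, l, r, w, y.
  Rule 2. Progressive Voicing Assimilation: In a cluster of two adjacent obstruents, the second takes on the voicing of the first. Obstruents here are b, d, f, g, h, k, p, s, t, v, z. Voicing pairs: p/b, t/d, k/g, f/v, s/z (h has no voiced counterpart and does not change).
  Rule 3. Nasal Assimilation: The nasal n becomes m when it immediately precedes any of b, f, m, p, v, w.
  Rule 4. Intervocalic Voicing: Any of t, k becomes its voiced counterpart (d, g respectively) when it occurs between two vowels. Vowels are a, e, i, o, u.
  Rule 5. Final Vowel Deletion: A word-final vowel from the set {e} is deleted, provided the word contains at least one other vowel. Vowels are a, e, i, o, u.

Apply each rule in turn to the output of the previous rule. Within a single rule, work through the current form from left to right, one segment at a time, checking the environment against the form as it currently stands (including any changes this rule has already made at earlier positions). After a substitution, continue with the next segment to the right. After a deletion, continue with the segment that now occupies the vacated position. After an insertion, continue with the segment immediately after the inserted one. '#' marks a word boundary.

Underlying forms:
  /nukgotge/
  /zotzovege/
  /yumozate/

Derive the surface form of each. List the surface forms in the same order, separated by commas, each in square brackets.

[nukkotk], [zotsoveg], [yumozad]

/nukgotge/:
  Rule 1 Geminate Reduction: no change — [nukgotge]
  Rule 2 Progressive Voicing Assimilation: [nukgotge] → [nukkotke]
  Rule 3 Nasal Assimilation: no change — [nukkotke]
  Rule 4 Intervocalic Voicing: no change — [nukkotke]
  Rule 5 Final Vowel Deletion: [nukkotke] → [nukkotk]
/zotzovege/:
  Rule 1 Geminate Reduction: no change — [zotzovege]
  Rule 2 Progressive Voicing Assimilation: [zotzovege] → [zotsovege]
  Rule 3 Nasal Assimilation: no change — [zotsovege]
  Rule 4 Intervocalic Voicing: no change — [zotsovege]
  Rule 5 Final Vowel Deletion: [zotsovege] → [zotsoveg]
/yumozate/:
  Rule 1 Geminate Reduction: no change — [yumozate]
  Rule 2 Progressive Voicing Assimilation: no change — [yumozate]
  Rule 3 Nasal Assimilation: no change — [yumozate]
  Rule 4 Intervocalic Voicing: [yumozate] → [yumozade]
  Rule 5 Final Vowel Deletion: [yumozade] → [yumozad]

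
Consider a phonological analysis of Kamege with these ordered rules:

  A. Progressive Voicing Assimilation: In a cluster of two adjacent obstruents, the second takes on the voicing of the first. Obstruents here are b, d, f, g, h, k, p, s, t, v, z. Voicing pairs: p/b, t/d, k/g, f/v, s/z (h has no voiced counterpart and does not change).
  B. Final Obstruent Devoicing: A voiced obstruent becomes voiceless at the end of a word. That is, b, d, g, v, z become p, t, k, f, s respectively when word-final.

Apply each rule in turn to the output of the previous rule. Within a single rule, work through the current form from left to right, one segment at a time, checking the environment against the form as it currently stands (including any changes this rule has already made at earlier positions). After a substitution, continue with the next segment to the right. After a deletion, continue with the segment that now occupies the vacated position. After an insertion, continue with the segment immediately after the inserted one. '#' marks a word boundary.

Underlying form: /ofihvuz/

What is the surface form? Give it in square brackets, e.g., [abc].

[ofihfus]

A Progressive Voicing Assimilation: [ofihvuz] → [ofihfuz]
B Final Obstruent Devoicing: [ofihfuz] → [ofihfus]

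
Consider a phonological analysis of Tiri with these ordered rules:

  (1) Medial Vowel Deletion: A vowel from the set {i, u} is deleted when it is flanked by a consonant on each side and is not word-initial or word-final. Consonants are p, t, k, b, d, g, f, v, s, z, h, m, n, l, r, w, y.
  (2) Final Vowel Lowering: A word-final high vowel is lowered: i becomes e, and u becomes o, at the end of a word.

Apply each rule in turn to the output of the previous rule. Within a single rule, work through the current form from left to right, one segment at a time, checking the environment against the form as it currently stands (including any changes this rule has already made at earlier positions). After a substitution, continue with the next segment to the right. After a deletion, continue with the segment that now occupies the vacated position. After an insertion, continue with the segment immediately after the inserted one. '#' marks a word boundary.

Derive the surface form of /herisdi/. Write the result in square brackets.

(1) Medial Vowel Deletion: [herisdi] → [hersdi]
(2) Final Vowel Lowering: [hersdi] → [hersde]

[hersde]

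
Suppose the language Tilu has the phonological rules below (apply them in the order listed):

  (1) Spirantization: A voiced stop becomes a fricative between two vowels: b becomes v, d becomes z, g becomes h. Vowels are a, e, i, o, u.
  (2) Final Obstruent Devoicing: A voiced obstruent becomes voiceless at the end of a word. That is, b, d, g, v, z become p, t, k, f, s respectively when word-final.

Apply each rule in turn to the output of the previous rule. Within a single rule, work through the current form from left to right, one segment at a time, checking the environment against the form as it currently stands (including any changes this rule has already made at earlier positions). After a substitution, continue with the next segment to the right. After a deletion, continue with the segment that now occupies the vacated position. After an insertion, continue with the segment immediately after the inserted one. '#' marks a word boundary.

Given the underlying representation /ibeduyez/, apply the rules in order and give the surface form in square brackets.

(1) Spirantization: [ibeduyez] → [ivezuyez]
(2) Final Obstruent Devoicing: [ivezuyez] → [ivezuyes]

[ivezuyes]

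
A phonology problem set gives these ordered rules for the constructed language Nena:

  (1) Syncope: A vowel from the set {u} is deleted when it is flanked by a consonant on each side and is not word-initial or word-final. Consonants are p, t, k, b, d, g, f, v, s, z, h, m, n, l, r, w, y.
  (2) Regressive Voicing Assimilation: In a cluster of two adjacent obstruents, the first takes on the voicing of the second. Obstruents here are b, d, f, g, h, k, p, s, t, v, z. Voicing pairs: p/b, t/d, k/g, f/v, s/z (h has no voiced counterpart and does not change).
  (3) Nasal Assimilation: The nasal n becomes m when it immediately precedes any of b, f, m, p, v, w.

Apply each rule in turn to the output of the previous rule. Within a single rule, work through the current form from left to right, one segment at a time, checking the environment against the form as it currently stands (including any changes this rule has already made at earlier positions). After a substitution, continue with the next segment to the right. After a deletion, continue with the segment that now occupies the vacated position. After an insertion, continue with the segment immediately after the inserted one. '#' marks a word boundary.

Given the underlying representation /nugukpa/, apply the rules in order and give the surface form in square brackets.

(1) Syncope: [nugukpa] → [ngkpa]
(2) Regressive Voicing Assimilation: [ngkpa] → [nkkpa]
(3) Nasal Assimilation: no change — [nkkpa]

[nkkpa]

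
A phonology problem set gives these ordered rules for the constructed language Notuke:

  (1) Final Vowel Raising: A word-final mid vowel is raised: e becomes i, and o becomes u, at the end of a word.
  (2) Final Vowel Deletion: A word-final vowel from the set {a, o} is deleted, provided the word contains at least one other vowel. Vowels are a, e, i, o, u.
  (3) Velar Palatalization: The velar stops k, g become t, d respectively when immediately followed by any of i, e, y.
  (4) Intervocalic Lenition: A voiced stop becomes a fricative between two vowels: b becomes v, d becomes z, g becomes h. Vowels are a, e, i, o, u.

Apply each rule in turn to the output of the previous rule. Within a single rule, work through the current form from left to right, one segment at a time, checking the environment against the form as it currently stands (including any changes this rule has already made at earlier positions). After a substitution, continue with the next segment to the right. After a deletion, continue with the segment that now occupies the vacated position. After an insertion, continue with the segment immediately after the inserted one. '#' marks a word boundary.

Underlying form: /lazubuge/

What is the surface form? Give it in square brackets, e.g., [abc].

(1) Final Vowel Raising: [lazubuge] → [lazubugi]
(2) Final Vowel Deletion: no change — [lazubugi]
(3) Velar Palatalization: [lazubugi] → [lazubudi]
(4) Intervocalic Lenition: [lazubudi] → [lazuvuzi]

[lazuvuzi]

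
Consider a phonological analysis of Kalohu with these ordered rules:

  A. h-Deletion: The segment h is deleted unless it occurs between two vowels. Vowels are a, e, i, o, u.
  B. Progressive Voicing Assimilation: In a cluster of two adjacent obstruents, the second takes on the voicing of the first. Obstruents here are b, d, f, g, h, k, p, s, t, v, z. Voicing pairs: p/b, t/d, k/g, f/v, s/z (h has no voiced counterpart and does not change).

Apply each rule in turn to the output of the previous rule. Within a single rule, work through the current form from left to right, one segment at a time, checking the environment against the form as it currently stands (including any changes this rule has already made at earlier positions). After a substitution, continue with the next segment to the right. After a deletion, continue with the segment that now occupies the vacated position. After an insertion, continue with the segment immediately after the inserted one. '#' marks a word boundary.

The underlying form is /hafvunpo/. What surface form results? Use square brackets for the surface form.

A h-Deletion: [hafvunpo] → [afvunpo]
B Progressive Voicing Assimilation: [afvunpo] → [affunpo]

[affunpo]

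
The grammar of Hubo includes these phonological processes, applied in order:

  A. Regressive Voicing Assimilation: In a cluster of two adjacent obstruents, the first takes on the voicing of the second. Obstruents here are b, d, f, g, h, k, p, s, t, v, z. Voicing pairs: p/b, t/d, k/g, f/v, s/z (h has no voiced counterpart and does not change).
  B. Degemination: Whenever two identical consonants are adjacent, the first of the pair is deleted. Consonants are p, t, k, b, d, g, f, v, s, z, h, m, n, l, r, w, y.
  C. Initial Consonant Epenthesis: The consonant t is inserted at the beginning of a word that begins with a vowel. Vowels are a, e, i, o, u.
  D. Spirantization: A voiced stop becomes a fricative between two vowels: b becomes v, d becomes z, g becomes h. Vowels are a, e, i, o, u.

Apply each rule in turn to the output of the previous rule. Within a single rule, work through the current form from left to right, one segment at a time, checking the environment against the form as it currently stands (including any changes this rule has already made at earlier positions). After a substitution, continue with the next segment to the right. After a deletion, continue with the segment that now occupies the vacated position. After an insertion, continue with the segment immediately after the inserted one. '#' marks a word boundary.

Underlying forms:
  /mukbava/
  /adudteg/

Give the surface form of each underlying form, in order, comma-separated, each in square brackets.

/mukbava/:
  A Regressive Voicing Assimilation: [mukbava] → [mugbava]
  B Degemination: no change — [mugbava]
  C Initial Consonant Epenthesis: no change — [mugbava]
  D Spirantization: no change — [mugbava]
/adudteg/:
  A Regressive Voicing Assimilation: [adudteg] → [adutteg]
  B Degemination: [adutteg] → [aduteg]
  C Initial Consonant Epenthesis: [aduteg] → [taduteg]
  D Spirantization: [taduteg] → [tazuteg]

[mugbava], [tazuteg]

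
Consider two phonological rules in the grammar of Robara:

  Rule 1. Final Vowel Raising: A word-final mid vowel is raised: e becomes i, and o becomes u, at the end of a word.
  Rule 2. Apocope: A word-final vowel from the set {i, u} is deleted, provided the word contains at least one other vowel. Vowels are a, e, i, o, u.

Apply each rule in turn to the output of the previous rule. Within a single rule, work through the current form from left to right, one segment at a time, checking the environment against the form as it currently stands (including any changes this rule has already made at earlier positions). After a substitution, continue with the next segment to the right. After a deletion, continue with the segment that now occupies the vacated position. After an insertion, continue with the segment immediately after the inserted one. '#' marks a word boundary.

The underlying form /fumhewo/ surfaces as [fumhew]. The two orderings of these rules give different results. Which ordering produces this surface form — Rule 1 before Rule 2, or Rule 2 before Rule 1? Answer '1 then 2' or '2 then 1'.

Order 1 then 2:
  1 Final Vowel Raising: [fumhewo] → [fumhewu]
  2 Apocope: [fumhewu] → [fumhew]
  result: [fumhew]
Order 2 then 1:
  2 Apocope: no change — [fumhewo]
  1 Final Vowel Raising: [fumhewo] → [fumhewu]
  result: [fumhewu]

1 then 2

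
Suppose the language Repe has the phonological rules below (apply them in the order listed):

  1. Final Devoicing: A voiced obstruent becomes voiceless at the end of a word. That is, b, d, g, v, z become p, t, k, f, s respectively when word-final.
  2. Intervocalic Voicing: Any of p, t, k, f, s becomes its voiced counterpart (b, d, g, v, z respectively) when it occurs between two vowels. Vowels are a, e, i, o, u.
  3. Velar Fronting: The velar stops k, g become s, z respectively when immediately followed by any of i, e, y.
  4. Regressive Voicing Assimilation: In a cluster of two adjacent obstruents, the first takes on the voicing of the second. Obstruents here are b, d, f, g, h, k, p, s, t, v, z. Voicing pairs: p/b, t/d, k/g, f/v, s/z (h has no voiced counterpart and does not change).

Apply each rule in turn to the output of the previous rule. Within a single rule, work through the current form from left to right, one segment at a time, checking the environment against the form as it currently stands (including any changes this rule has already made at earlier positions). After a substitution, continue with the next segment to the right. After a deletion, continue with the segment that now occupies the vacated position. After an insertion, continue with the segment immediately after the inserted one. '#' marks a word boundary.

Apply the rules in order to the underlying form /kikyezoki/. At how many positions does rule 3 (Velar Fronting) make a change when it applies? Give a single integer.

1 Final Devoicing: no change — [kikyezoki]
2 Intervocalic Voicing: [kikyezoki] → [kikyezogi]
3 Velar Fronting: [kikyezogi] → [sisyezozi]
4 Regressive Voicing Assimilation: no change — [sisyezozi]
Rule 3 changed 3 position(s).

3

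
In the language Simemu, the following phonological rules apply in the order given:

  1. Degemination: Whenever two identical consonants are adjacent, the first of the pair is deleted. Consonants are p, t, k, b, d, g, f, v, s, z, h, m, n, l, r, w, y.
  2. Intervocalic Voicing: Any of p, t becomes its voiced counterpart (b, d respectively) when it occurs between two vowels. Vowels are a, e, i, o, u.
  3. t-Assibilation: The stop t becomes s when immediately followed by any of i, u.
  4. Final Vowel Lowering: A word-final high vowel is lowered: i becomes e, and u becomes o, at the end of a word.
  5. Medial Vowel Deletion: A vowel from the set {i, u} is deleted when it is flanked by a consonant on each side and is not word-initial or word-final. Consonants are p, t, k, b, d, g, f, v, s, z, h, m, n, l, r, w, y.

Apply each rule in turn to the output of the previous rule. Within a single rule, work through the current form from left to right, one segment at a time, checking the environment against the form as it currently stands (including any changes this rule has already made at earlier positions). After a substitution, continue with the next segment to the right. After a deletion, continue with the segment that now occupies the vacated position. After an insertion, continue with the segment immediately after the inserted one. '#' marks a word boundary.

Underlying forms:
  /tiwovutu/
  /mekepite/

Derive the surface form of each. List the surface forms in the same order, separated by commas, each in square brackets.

/tiwovutu/:
  1 Degemination: no change — [tiwovutu]
  2 Intervocalic Voicing: [tiwovutu] → [tiwovudu]
  3 t-Assibilation: [tiwovudu] → [siwovudu]
  4 Final Vowel Lowering: [siwovudu] → [siwovudo]
  5 Medial Vowel Deletion: [siwovudo] → [swovdo]
/mekepite/:
  1 Degemination: no change — [mekepite]
  2 Intervocalic Voicing: [mekepite] → [mekebide]
  3 t-Assibilation: no change — [mekebide]
  4 Final Vowel Lowering: no change — [mekebide]
  5 Medial Vowel Deletion: [mekebide] → [mekebde]

[swovdo], [mekebde]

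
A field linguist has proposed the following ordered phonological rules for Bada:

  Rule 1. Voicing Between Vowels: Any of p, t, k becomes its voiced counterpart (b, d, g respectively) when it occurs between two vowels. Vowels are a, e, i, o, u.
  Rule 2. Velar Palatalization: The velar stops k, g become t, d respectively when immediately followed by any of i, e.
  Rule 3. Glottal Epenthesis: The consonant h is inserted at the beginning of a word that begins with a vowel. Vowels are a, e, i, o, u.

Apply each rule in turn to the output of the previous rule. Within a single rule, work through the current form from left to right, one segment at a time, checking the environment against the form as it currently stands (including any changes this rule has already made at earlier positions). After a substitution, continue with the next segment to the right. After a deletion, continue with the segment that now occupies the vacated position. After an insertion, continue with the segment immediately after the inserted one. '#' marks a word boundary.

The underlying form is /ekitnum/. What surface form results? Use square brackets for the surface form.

[heditnum]

Rule 1 Voicing Between Vowels: [ekitnum] → [egitnum]
Rule 2 Velar Palatalization: [egitnum] → [editnum]
Rule 3 Glottal Epenthesis: [editnum] → [heditnum]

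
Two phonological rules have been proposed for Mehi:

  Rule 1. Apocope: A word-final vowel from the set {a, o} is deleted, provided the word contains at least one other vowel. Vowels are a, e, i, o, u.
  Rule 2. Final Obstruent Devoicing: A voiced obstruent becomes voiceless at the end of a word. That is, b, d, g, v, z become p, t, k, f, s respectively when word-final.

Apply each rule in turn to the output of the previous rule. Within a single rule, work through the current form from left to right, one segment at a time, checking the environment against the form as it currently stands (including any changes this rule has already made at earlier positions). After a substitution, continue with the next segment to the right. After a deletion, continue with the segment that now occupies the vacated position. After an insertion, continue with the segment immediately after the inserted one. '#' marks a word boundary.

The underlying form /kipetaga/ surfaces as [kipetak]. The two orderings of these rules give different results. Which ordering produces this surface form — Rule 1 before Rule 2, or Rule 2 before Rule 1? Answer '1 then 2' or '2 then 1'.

1 then 2

Order 1 then 2:
  1 Apocope: [kipetaga] → [kipetag]
  2 Final Obstruent Devoicing: [kipetag] → [kipetak]
  result: [kipetak]
Order 2 then 1:
  2 Final Obstruent Devoicing: no change — [kipetaga]
  1 Apocope: [kipetaga] → [kipetag]
  result: [kipetag]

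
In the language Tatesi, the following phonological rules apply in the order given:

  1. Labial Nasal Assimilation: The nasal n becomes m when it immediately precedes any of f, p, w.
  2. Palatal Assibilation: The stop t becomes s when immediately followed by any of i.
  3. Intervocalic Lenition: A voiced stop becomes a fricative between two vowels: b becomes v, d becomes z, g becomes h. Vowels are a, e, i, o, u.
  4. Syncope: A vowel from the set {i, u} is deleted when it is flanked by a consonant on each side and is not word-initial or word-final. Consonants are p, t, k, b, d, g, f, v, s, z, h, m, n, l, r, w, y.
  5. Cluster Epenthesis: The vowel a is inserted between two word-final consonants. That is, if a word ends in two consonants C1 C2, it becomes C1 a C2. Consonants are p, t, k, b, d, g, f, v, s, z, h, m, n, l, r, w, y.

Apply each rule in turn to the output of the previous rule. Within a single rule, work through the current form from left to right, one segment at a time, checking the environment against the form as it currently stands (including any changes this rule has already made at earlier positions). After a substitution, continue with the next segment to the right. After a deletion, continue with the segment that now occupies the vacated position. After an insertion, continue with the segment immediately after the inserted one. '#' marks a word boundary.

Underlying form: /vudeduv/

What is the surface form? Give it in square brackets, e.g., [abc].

1 Labial Nasal Assimilation: no change — [vudeduv]
2 Palatal Assibilation: no change — [vudeduv]
3 Intervocalic Lenition: [vudeduv] → [vuzezuv]
4 Syncope: [vuzezuv] → [vzezv]
5 Cluster Epenthesis: [vzezv] → [vzezav]

[vzezav]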